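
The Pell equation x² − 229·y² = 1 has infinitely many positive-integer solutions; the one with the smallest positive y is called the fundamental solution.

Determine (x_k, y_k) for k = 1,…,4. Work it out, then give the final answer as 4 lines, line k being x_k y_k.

d=229: √d = [15; 7,1,1,7,30] (ℓ=5, odd), read p_9/q_9
a_0=15:  p_0=15·1+0=15,  q_0=15·0+1=1
…
a_2=1:  p_2=1·106+15=121,  q_2=1·7+1=8
a_3=1:  p_3=1·121+106=227,  q_3=1·8+7=15
a_4=7:  p_4=7·227+121=1710,  q_4=7·15+8=113
…
a_6=7:  p_6=7·51527+1710=362399,  q_6=7·3405+113=23948
…
a_8=1:  p_8=1·413926+362399=776325,  q_8=1·27353+23948=51301
a_9=7:  p_9=7·776325+413926=5848201,  q_9=7·51301+27353=386460
(x₁, y₁) = (5848201, 386460);  5848201² − 229·386460² = 1 ✓
n=2: (5848201,386460)∘(5848201,386460) = (5848201·5848201+229·386460·386460, 5848201·386460+386460·5848201) = (68402909872801,4520191516920)
n=3: (68402909872801,4520191516920)∘(5848201,386460) = (5848201·68402909872801+229·386460·4520191516920, 5848201·4520191516920+386460·68402909872801) = (800067931842043513801,52869977098885735380)
n=4: (800067931842043513801,52869977098885735380)∘(5848201,386460) = (5848201·800067931842043513801+229·386460·52869977098885735380, 5848201·52869977098885735380+386460·800067931842043513801) = (9357916158133073035999171201,618388505879356792878585840)

5848201 386460
68402909872801 4520191516920
800067931842043513801 52869977098885735380
9357916158133073035999171201 618388505879356792878585840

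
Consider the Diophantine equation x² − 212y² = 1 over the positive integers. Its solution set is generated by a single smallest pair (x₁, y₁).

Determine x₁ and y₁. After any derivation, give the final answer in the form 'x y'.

[14; 1,1,3,1,1,…,1,1,28] for √212; ℓ=14 ⇒ convergent index 13
i=0: a=14 ⇒ p=14, q=1
…
i=2: a=1 ⇒ p=29, q=2
…
i=5: a=1 ⇒ p=233, q=16
i=6: a=1 ⇒ p=364, q=25
…
i=12: a=1 ⇒ p=37114, q=2549
i=13: a=1 ⇒ p=66249, q=4550
(x₁, y₁) = (66249, 4550);  66249² − 212·4550² = 1 ✓

66249 4550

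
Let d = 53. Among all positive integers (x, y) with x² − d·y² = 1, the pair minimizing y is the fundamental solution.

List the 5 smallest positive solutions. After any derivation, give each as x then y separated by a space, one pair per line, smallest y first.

[7; 3,1,1,3,14] for √53; ℓ=5 ⇒ convergent index 9
a_0=7:  p_0=7·1+0=7,  q_0=7·0+1=1
…
a_3=1:  p_3=1·29+22=51,  q_3=1·4+3=7
…
a_5=14:  p_5=14·182+51=2599,  q_5=14·25+7=357
…
a_7=1:  p_7=1·7979+2599=10578,  q_7=1·1096+357=1453
a_8=1:  p_8=1·10578+7979=18557,  q_8=1·1453+1096=2549
a_9=3:  p_9=3·18557+10578=66249,  q_9=3·2549+1453=9100
(x₁, y₁) = (66249, 9100);  66249² − 53·9100² = 1 ✓
(66249+9100√53)^2 = 8777860001 + 1205731800√53
(66249+9100√53)^3 = 1163048894346249 + 159757052027300√53
(66249+9100√53)^4 = 154101652394311440001 + 21167489878307463600√53
(66249+9100√53)^5 = 20418160737778428282906249 + 2804650073736225260045500√53

66249 9100
8777860001 1205731800
1163048894346249 159757052027300
154101652394311440001 21167489878307463600
20418160737778428282906249 2804650073736225260045500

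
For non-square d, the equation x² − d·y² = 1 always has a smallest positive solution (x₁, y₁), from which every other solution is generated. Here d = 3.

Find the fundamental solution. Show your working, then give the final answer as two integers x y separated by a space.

[1; 1,2] for √3; ℓ=2 ⇒ convergent index 1
a_0=1:  p_0=1·1+0=1,  q_0=1·0+1=1
a_1=1:  p_1=1·1+1=2,  q_1=1·1+0=1
(x₁, y₁) = (2, 1);  2² − 3·1² = 1 ✓

2 1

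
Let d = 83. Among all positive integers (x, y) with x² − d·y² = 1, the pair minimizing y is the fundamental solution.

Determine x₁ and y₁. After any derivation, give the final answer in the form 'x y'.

82 9

d=83: √d = [9; 9,18] (ℓ=2, even), read p_1/q_1
i=0: a=9 ⇒ p=9, q=1
i=1: a=9 ⇒ p=82, q=9
fundamental: x₁=82, y₁=9  (since 6724 − 83·81 = 1)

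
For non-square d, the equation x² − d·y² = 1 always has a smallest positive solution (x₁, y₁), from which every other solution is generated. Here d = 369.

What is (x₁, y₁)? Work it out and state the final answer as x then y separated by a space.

8396801 437120

d=369: √d = [19; 4,1,3,2,7,4,7,2,3,1,4,38] (ℓ=12, even), read p_11/q_11
a_0=19:  p_0=19·1+0=19,  q_0=19·0+1=1
a_1=4:  p_1=4·19+1=77,  q_1=4·1+0=4
a_2=1:  p_2=1·77+19=96,  q_2=1·4+1=5
a_3=3:  p_3=3·96+77=365,  q_3=3·5+4=19
…
a_10=1:  p_10=1·1364557+393504=1758061,  q_10=1·71036+20485=91521
a_11=4:  p_11=4·1758061+1364557=8396801,  q_11=4·91521+71036=437120
fundamental: x₁=8396801, y₁=437120  (since 70506267033601 − 369·191073894400 = 1)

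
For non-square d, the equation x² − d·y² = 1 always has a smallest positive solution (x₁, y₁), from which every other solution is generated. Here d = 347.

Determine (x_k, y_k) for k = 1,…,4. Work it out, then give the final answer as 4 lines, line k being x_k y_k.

[18; 1,1,1,2,4,…,1,1,36] for √347; ℓ=14 ⇒ convergent index 13
i=0: a=18 ⇒ p=18, q=1
i=1: a=1 ⇒ p=19, q=1
…
i=3: a=1 ⇒ p=56, q=3
i=4: a=2 ⇒ p=149, q=8
i=5: a=4 ⇒ p=652, q=35
…
i=9: a=4 ⇒ p=74549, q=4002
…
i=12: a=1 ⇒ p=402885, q=21628
i=13: a=1 ⇒ p=641602, q=34443
fundamental: x₁=641602, y₁=34443  (since 411653126404 − 347·1186320249 = 1)
k=2:  x_2 = 641602·641602+347·34443·34443 = 823306252807,  y_2 = 641602·34443+34443·641602 = 44197395372
k=3:  x_3 = 641602·823306252807+347·34443·44197395372 = 1056469876826312026,  y_3 = 641602·44197395372+34443·823306252807 = 56714274530897445
k=4:  x_4 = 641602·1056469876826312026+347·34443·56714274530897445 = 1355666371822207590758497,  y_4 = 641602·56714274530897445+34443·1056469876826312026 = 72775983935101527618408

641602 34443
823306252807 44197395372
1056469876826312026 56714274530897445
1355666371822207590758497 72775983935101527618408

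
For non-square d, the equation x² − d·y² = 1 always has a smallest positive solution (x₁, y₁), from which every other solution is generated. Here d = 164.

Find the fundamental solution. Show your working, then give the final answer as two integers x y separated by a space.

√164 → a₀=12, period (1,4,6,4,1,24); ℓ=6 even so k=5
i=0: a=12 ⇒ p=12, q=1
…
i=2: a=4 ⇒ p=64, q=5
i=3: a=6 ⇒ p=397, q=31
i=4: a=4 ⇒ p=1652, q=129
i=5: a=1 ⇒ p=2049, q=160
→ (2049, 160).  Check: 2049²=4198401, 164·160²=4198400, difference 1.

2049 160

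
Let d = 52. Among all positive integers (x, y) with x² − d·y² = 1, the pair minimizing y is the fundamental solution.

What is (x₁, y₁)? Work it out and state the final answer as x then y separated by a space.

649 90

d=52: √d = [7; 4,1,2,1,4,14] (ℓ=6, even), read p_5/q_5
k=0  a_k=7  p_k/q_k = 7/1
…
k=2  a_k=1  p_k/q_k = 36/5
k=3  a_k=2  p_k/q_k = 101/14
k=4  a_k=1  p_k/q_k = 137/19
k=5  a_k=4  p_k/q_k = 649/90
(x₁, y₁) = (649, 90);  649² − 52·90² = 1 ✓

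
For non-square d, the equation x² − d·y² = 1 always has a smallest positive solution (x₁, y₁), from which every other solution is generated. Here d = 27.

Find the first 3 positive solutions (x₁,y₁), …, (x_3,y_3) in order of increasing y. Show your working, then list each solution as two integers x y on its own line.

√27 → a₀=5, period (5,10); ℓ=2 even so k=1
a_0=5:  p_0=5·1+0=5,  q_0=5·0+1=1
a_1=5:  p_1=5·5+1=26,  q_1=5·1+0=5
(x₁, y₁) = (26, 5);  26² − 27·5² = 1 ✓
(x_2, y_2) = (26·26 + 27·5·5, 26·5 + 5·26) = (1351, 260)
(x_3, y_3) = (26·1351 + 27·5·260, 26·260 + 5·1351) = (70226, 13515)

26 5
1351 260
70226 13515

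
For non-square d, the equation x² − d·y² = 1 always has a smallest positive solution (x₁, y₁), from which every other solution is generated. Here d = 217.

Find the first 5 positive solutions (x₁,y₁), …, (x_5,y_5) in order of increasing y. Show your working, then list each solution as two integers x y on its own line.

3844063 260952
29553640695937 2006231855952
227212113429087499999 15424163293772565000
1746835356769087211376615937 118582910847096488831334048
13429890324095468173938627689764063 911680360039229116129595136549048

√217 → a₀=14, period (1,2,1,2,1,…,2,1,28); ℓ=16 even so k=15
a_0=14:  p_0=14·1+0=14,  q_0=14·0+1=1
a_1=1:  p_1=1·14+1=15,  q_1=1·1+0=1
…
a_3=1:  p_3=1·44+15=59,  q_3=1·3+1=4
a_4=2:  p_4=2·59+44=162,  q_4=2·4+3=11
a_5=1:  p_5=1·162+59=221,  q_5=1·11+4=15
…
a_7=9:  p_7=9·383+221=3668,  q_7=9·26+15=249
a_8=4:  p_8=4·3668+383=15055,  q_8=4·249+26=1022
…
a_13=1:  p_13=1·740980+293381=1034361,  q_13=1·50301+19916=70217
a_14=2:  p_14=2·1034361+740980=2809702,  q_14=2·70217+50301=190735
a_15=1:  p_15=1·2809702+1034361=3844063,  q_15=1·190735+70217=260952
fundamental: x₁=3844063, y₁=260952  (since 14776820347969 − 217·68095946304 = 1)
(x_2, y_2) = (3844063·3844063 + 217·260952·260952, 3844063·260952 + 260952·3844063) = (29553640695937, 2006231855952)
(x_3, y_3) = (3844063·29553640695937 + 217·260952·2006231855952, 3844063·2006231855952 + 260952·29553640695937) = (227212113429087499999, 15424163293772565000)
(x_4, y_4) = (3844063·227212113429087499999 + 217·260952·15424163293772565000, 3844063·15424163293772565000 + 260952·227212113429087499999) = (1746835356769087211376615937, 118582910847096488831334048)
(x_5, y_5) = (3844063·1746835356769087211376615937 + 217·260952·118582910847096488831334048, 3844063·118582910847096488831334048 + 260952·1746835356769087211376615937) = (13429890324095468173938627689764063, 911680360039229116129595136549048)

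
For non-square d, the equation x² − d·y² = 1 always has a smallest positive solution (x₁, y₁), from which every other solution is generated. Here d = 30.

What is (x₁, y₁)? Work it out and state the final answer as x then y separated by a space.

√30 → a₀=5, period (2,10); ℓ=2 even so k=1
a_0=5:  p_0=5·1+0=5,  q_0=5·0+1=1
a_1=2:  p_1=2·5+1=11,  q_1=2·1+0=2
(x₁, y₁) = (11, 2);  11² − 30·2² = 1 ✓

11 2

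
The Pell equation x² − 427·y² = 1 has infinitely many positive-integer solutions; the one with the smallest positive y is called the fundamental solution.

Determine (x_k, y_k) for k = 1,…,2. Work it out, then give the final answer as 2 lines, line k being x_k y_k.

√427 → a₀=20, period (1,1,1,40); ℓ=4 even so k=3
i=0: a=20 ⇒ p=20, q=1
i=1: a=1 ⇒ p=21, q=1
i=2: a=1 ⇒ p=41, q=2
i=3: a=1 ⇒ p=62, q=3
→ (62, 3).  Check: 62²=3844, 427·3²=3843, difference 1.
(62+3√427)^2 = 7687 + 372√427

62 3
7687 372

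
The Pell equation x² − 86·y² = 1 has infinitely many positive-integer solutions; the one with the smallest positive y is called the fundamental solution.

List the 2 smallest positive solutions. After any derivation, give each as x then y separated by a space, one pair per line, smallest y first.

10405 1122
216528049 23348820

[9; 3,1,1,1,8,1,1,1,3,18] for √86; ℓ=10 ⇒ convergent index 9
i=0: a=9 ⇒ p=9, q=1
i=1: a=3 ⇒ p=28, q=3
i=2: a=1 ⇒ p=37, q=4
i=3: a=1 ⇒ p=65, q=7
i=4: a=1 ⇒ p=102, q=11
i=5: a=8 ⇒ p=881, q=95
i=6: a=1 ⇒ p=983, q=106
i=7: a=1 ⇒ p=1864, q=201
i=8: a=1 ⇒ p=2847, q=307
i=9: a=3 ⇒ p=10405, q=1122
→ (10405, 1122).  Check: 10405²=108264025, 86·1122²=108264024, difference 1.
n=2: (10405,1122)∘(10405,1122) = (10405·10405+86·1122·1122, 10405·1122+1122·10405) = (216528049,23348820)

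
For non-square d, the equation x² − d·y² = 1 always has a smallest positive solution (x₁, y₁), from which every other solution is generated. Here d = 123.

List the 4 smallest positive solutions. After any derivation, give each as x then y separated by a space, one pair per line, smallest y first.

122 11
29767 2684
7263026 654885
1772148577 159789256

√123 = [11; 11,22, …], period ℓ=2 (even) → k=1
k=0  a_k=11  p_k/q_k = 11/1
k=1  a_k=11  p_k/q_k = 122/11
(x₁, y₁) = (122, 11);  122² − 123·11² = 1 ✓
n=2: (122,11)∘(122,11) = (122·122+123·11·11, 122·11+11·122) = (29767,2684)
n=3: (29767,2684)∘(122,11) = (122·29767+123·11·2684, 122·2684+11·29767) = (7263026,654885)
n=4: (7263026,654885)∘(122,11) = (122·7263026+123·11·654885, 122·654885+11·7263026) = (1772148577,159789256)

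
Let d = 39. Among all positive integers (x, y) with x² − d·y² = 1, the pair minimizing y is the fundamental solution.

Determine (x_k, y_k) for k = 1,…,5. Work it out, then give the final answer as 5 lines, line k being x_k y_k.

[6; 4,12] for √39; ℓ=2 ⇒ convergent index 1
step 0: (6, 1)  from 6·(1,0) + (0,1)
step 1: (25, 4)  from 4·(6,1) + (1,0)
→ (25, 4).  Check: 25²=625, 39·4²=624, difference 1.
(25+4√39)^2 = 1249 + 200√39
(25+4√39)^3 = 62425 + 9996√39
(25+4√39)^4 = 3120001 + 499600√39
(25+4√39)^5 = 155937625 + 24970004√39

25 4
1249 200
62425 9996
3120001 499600
155937625 24970004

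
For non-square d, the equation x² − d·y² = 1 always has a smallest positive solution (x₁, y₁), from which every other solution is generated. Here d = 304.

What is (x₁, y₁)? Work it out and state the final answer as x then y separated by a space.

√304 = [17; 2,3,2,1,1,1,1,1,2,3,2,34, …], period ℓ=12 (even) → k=11
a_0=17:  p_0=17·1+0=17,  q_0=17·0+1=1
…
a_4=1:  p_4=1·279+122=401,  q_4=1·16+7=23
…
a_10=3:  p_10=3·7445+2842=25177,  q_10=3·427+163=1444
a_11=2:  p_11=2·25177+7445=57799,  q_11=2·1444+427=3315
→ (57799, 3315).  Check: 57799²=3340724401, 304·3315²=3340724400, difference 1.

57799 3315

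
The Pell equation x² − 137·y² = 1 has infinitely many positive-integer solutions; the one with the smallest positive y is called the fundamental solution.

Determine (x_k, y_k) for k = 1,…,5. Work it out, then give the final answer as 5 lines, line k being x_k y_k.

6083073 519712
74007554246657 6322892069952
900386710067742990849 76925228065277725280
10954236171143757109591351297 935883555725460013412300928
133270836576615035597116312473600513 11386095977955005515107946008258208

[11; 1,2,2,1,1,2,2,1,22] for √137; ℓ=9 ⇒ convergent index 17
k=0  a_k=11  p_k/q_k = 11/1
k=1  a_k=1  p_k/q_k = 12/1
k=2  a_k=2  p_k/q_k = 35/3
…
k=5  a_k=1  p_k/q_k = 199/17
…
k=7  a_k=2  p_k/q_k = 1229/105
k=8  a_k=1  p_k/q_k = 1744/149
k=9  a_k=22  p_k/q_k = 39597/3383
…
k=11  a_k=2  p_k/q_k = 122279/10447
…
k=13  a_k=1  p_k/q_k = 408178/34873
k=14  a_k=1  p_k/q_k = 694077/59299
k=15  a_k=2  p_k/q_k = 1796332/153471
k=16  a_k=2  p_k/q_k = 4286741/366241
k=17  a_k=1  p_k/q_k = 6083073/519712
fundamental: x₁=6083073, y₁=519712  (since 37003777123329 − 137·270100562944 = 1)
(6083073+519712√137)^2 = 74007554246657 + 6322892069952√137
(6083073+519712√137)^3 = 900386710067742990849 + 76925228065277725280√137
(6083073+519712√137)^4 = 10954236171143757109591351297 + 935883555725460013412300928√137
(6083073+519712√137)^5 = 133270836576615035597116312473600513 + 11386095977955005515107946008258208√137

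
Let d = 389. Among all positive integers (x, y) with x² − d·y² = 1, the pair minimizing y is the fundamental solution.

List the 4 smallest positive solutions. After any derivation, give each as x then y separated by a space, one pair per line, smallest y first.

3287049 166660
21609382256801 1095639172680
142062196675667653449 7202839293837075980
933930803041091759821507201 47352171395934637886793360

√389 = [19; 1,2,1,1,1,1,2,1,38, …], period ℓ=9 (odd) → k=17
a_0=19:  p_0=19·1+0=19,  q_0=19·0+1=1
…
a_2=2:  p_2=2·20+19=59,  q_2=2·1+1=3
a_3=1:  p_3=1·59+20=79,  q_3=1·3+1=4
…
a_6=1:  p_6=1·217+138=355,  q_6=1·11+7=18
a_7=2:  p_7=2·355+217=927,  q_7=2·18+11=47
…
a_9=38:  p_9=38·1282+927=49643,  q_9=38·65+47=2517
…
a_12=1:  p_12=1·151493+50925=202418,  q_12=1·7681+2582=10263
a_13=1:  p_13=1·202418+151493=353911,  q_13=1·10263+7681=17944
a_14=1:  p_14=1·353911+202418=556329,  q_14=1·17944+10263=28207
…
a_16=2:  p_16=2·910240+556329=2376809,  q_16=2·46151+28207=120509
a_17=1:  p_17=1·2376809+910240=3287049,  q_17=1·120509+46151=166660
→ (3287049, 166660).  Check: 3287049²=10804691128401, 389·166660²=10804691128400, difference 1.
k=2:  x_2 = 3287049·3287049+389·166660·166660 = 21609382256801,  y_2 = 3287049·166660+166660·3287049 = 1095639172680
k=3:  x_3 = 3287049·21609382256801+389·166660·1095639172680 = 142062196675667653449,  y_3 = 3287049·1095639172680+166660·21609382256801 = 7202839293837075980
k=4:  x_4 = 3287049·142062196675667653449+389·166660·7202839293837075980 = 933930803041091759821507201,  y_4 = 3287049·7202839293837075980+166660·142062196675667653449 = 47352171395934637886793360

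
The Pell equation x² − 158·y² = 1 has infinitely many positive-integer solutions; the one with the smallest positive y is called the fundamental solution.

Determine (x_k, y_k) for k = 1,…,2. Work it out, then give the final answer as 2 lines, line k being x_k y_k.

√158 → a₀=12, period (1,1,3,12,3,1,1,24); ℓ=8 even so k=7
k=0  a_k=12  p_k/q_k = 12/1
…
k=2  a_k=1  p_k/q_k = 25/2
…
k=6  a_k=1  p_k/q_k = 4412/351
k=7  a_k=1  p_k/q_k = 7743/616
→ (7743, 616).  Check: 7743²=59954049, 158·616²=59954048, difference 1.
(7743+616√158)^2 = 119908097 + 9539376√158

7743 616
119908097 9539376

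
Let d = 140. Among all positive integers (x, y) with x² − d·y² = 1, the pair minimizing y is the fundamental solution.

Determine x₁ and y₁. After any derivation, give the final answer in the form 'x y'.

√140 = [11; 1,4,1,22, …], period ℓ=4 (even) → k=3
step 0: (11, 1)  from 11·(1,0) + (0,1)
step 1: (12, 1)  from 1·(11,1) + (1,0)
step 2: (59, 5)  from 4·(12,1) + (11,1)
step 3: (71, 6)  from 1·(59,5) + (12,1)
fundamental: x₁=71, y₁=6  (since 5041 − 140·36 = 1)

71 6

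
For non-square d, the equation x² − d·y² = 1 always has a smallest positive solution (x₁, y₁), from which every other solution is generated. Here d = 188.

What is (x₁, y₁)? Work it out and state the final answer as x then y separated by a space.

4607 336

√188 → a₀=13, period (1,2,2,6,2,2,1,26); ℓ=8 even so k=7
step 0: (13, 1)  from 13·(1,0) + (0,1)
step 1: (14, 1)  from 1·(13,1) + (1,0)
…
step 3: (96, 7)  from 2·(41,3) + (14,1)
step 4: (617, 45)  from 6·(96,7) + (41,3)
step 5: (1330, 97)  from 2·(617,45) + (96,7)
step 6: (3277, 239)  from 2·(1330,97) + (617,45)
step 7: (4607, 336)  from 1·(3277,239) + (1330,97)
(x₁, y₁) = (4607, 336);  4607² − 188·336² = 1 ✓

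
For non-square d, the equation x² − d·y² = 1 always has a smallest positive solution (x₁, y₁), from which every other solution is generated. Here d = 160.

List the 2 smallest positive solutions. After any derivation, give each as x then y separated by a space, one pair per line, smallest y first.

d=160: √d = [12; 1,1,1,5,1,1,1,24] (ℓ=8, even), read p_7/q_7
k=0  a_k=12  p_k/q_k = 12/1
…
k=6  a_k=1  p_k/q_k = 468/37
k=7  a_k=1  p_k/q_k = 721/57
fundamental: x₁=721, y₁=57  (since 519841 − 160·3249 = 1)
k=2:  x_2 = 721·721+160·57·57 = 1039681,  y_2 = 721·57+57·721 = 82194

721 57
1039681 82194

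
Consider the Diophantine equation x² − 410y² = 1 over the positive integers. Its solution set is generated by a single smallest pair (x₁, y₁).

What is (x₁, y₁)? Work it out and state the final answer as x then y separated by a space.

√410 → a₀=20, period (4,40); ℓ=2 even so k=1
i=0: a=20 ⇒ p=20, q=1
i=1: a=4 ⇒ p=81, q=4
fundamental: x₁=81, y₁=4  (since 6561 − 410·16 = 1)

81 4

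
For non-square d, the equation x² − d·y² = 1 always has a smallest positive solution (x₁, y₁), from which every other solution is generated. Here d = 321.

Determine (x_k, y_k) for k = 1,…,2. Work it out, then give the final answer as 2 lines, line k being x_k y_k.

215 12
92449 5160

√321 → a₀=17, period (1,10,1,34); ℓ=4 even so k=3
step 0: (17, 1)  from 17·(1,0) + (0,1)
step 1: (18, 1)  from 1·(17,1) + (1,0)
step 2: (197, 11)  from 10·(18,1) + (17,1)
step 3: (215, 12)  from 1·(197,11) + (18,1)
→ (215, 12).  Check: 215²=46225, 321·12²=46224, difference 1.
k=2:  x_2 = 215·215+321·12·12 = 92449,  y_2 = 215·12+12·215 = 5160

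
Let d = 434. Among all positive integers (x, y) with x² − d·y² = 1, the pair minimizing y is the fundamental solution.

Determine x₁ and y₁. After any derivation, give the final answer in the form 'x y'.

√434 → a₀=20, period (1,4,1,40); ℓ=4 even so k=3
k=0  a_k=20  p_k/q_k = 20/1
…
k=2  a_k=4  p_k/q_k = 104/5
k=3  a_k=1  p_k/q_k = 125/6
fundamental: x₁=125, y₁=6  (since 15625 − 434·36 = 1)

125 6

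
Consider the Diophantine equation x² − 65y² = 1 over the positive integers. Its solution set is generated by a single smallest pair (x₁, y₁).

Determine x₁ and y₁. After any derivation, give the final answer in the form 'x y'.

129 16

√65 → a₀=8, period (16); ℓ=1 odd so k=1
i=0: a=8 ⇒ p=8, q=1
i=1: a=16 ⇒ p=129, q=16
(x₁, y₁) = (129, 16);  129² − 65·16² = 1 ✓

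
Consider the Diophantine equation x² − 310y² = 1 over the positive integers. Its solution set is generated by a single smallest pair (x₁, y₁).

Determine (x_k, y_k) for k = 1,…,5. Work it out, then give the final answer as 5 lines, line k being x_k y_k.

848719 48204
1440647881921 81823301352
2445410459391369679 138889981000287972
4150932639366927117300481 235757131569084991314384
7045950797499272621676902497999 400183113896225599505705060220

d=310: √d = [17; 1,1,1,1,5,…,1,1,34] (ℓ=16, even), read p_15/q_15
k=0  a_k=17  p_k/q_k = 17/1
…
k=2  a_k=1  p_k/q_k = 35/2
k=3  a_k=1  p_k/q_k = 53/3
…
k=5  a_k=5  p_k/q_k = 493/28
…
k=7  a_k=1  p_k/q_k = 2060/117
…
k=10  a_k=3  p_k/q_k = 28928/1643
k=11  a_k=5  p_k/q_k = 152387/8655
…
k=14  a_k=1  p_k/q_k = 515017/29251
k=15  a_k=1  p_k/q_k = 848719/48204
→ (848719, 48204).  Check: 848719²=720323940961, 310·48204²=720323940960, difference 1.
k=2:  x_2 = 848719·848719+310·48204·48204 = 1440647881921,  y_2 = 848719·48204+48204·848719 = 81823301352
k=3:  x_3 = 848719·1440647881921+310·48204·81823301352 = 2445410459391369679,  y_3 = 848719·81823301352+48204·1440647881921 = 138889981000287972
k=4:  x_4 = 848719·2445410459391369679+310·48204·138889981000287972 = 4150932639366927117300481,  y_4 = 848719·138889981000287972+48204·2445410459391369679 = 235757131569084991314384
k=5:  x_5 = 848719·4150932639366927117300481+310·48204·235757131569084991314384 = 7045950797499272621676902497999,  y_5 = 848719·235757131569084991314384+48204·4150932639366927117300481 = 400183113896225599505705060220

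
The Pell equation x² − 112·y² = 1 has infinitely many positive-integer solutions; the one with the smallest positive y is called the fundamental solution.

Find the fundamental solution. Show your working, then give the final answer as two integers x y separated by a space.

√112 → a₀=10, period (1,1,2,1,1,20); ℓ=6 even so k=5
k=0  a_k=10  p_k/q_k = 10/1
k=1  a_k=1  p_k/q_k = 11/1
…
k=4  a_k=1  p_k/q_k = 74/7
k=5  a_k=1  p_k/q_k = 127/12
→ (127, 12).  Check: 127²=16129, 112·12²=16128, difference 1.

127 12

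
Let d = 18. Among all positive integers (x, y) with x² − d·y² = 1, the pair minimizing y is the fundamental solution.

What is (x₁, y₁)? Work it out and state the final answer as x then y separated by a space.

17 4

[4; 4,8] for √18; ℓ=2 ⇒ convergent index 1
a_0=4:  p_0=4·1+0=4,  q_0=4·0+1=1
a_1=4:  p_1=4·4+1=17,  q_1=4·1+0=4
fundamental: x₁=17, y₁=4  (since 289 − 18·16 = 1)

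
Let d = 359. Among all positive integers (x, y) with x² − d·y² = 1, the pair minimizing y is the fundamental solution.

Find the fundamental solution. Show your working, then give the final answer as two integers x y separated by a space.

360 19

[18; 1,17,1,36] for √359; ℓ=4 ⇒ convergent index 3
step 0: (18, 1)  from 18·(1,0) + (0,1)
step 1: (19, 1)  from 1·(18,1) + (1,0)
step 2: (341, 18)  from 17·(19,1) + (18,1)
step 3: (360, 19)  from 1·(341,18) + (19,1)
(x₁, y₁) = (360, 19);  360² − 359·19² = 1 ✓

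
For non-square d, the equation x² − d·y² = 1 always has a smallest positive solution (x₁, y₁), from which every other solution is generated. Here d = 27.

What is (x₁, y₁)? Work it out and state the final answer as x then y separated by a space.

[5; 5,10] for √27; ℓ=2 ⇒ convergent index 1
a_0=5:  p_0=5·1+0=5,  q_0=5·0+1=1
a_1=5:  p_1=5·5+1=26,  q_1=5·1+0=5
fundamental: x₁=26, y₁=5  (since 676 − 27·25 = 1)

26 5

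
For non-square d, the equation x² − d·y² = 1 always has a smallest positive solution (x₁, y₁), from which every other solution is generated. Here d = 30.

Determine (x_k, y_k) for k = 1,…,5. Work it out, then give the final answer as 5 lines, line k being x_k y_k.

√30 → a₀=5, period (2,10); ℓ=2 even so k=1
step 0: (5, 1)  from 5·(1,0) + (0,1)
step 1: (11, 2)  from 2·(5,1) + (1,0)
(x₁, y₁) = (11, 2);  11² − 30·2² = 1 ✓
k=2:  x_2 = 11·11+30·2·2 = 241,  y_2 = 11·2+2·11 = 44
k=3:  x_3 = 11·241+30·2·44 = 5291,  y_3 = 11·44+2·241 = 966
k=4:  x_4 = 11·5291+30·2·966 = 116161,  y_4 = 11·966+2·5291 = 21208
k=5:  x_5 = 11·116161+30·2·21208 = 2550251,  y_5 = 11·21208+2·116161 = 465610

11 2
241 44
5291 966
116161 21208
2550251 465610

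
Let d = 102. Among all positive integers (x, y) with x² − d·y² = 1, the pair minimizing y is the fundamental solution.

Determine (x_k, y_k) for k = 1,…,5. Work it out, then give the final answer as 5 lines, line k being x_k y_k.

[10; 10,20] for √102; ℓ=2 ⇒ convergent index 1
step 0: (10, 1)  from 10·(1,0) + (0,1)
step 1: (101, 10)  from 10·(10,1) + (1,0)
(x₁, y₁) = (101, 10);  101² − 102·10² = 1 ✓
(x_2, y_2) = (101·101 + 102·10·10, 101·10 + 10·101) = (20401, 2020)
(x_3, y_3) = (101·20401 + 102·10·2020, 101·2020 + 10·20401) = (4120901, 408030)
(x_4, y_4) = (101·4120901 + 102·10·408030, 101·408030 + 10·4120901) = (832401601, 82420040)
(x_5, y_5) = (101·832401601 + 102·10·82420040, 101·82420040 + 10·832401601) = (168141002501, 16648440050)

101 10
20401 2020
4120901 408030
832401601 82420040
168141002501 16648440050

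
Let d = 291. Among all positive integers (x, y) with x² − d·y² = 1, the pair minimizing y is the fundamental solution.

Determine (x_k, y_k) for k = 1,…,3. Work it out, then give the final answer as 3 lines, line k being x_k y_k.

d=291: √d = [17; 17,34] (ℓ=2, even), read p_1/q_1
step 0: (17, 1)  from 17·(1,0) + (0,1)
step 1: (290, 17)  from 17·(17,1) + (1,0)
fundamental: x₁=290, y₁=17  (since 84100 − 291·289 = 1)
k=2:  x_2 = 290·290+291·17·17 = 168199,  y_2 = 290·17+17·290 = 9860
k=3:  x_3 = 290·168199+291·17·9860 = 97555130,  y_3 = 290·9860+17·168199 = 5718783

290 17
168199 9860
97555130 5718783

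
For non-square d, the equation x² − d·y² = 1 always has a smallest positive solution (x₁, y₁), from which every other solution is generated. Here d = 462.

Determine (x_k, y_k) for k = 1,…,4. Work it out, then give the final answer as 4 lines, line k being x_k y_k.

43 2
3697 172
317899 14790
27335617 1271768

√462 = [21; 2,42, …], period ℓ=2 (even) → k=1
a_0=21:  p_0=21·1+0=21,  q_0=21·0+1=1
a_1=2:  p_1=2·21+1=43,  q_1=2·1+0=2
→ (43, 2).  Check: 43²=1849, 462·2²=1848, difference 1.
n=2: (43,2)∘(43,2) = (43·43+462·2·2, 43·2+2·43) = (3697,172)
n=3: (3697,172)∘(43,2) = (43·3697+462·2·172, 43·172+2·3697) = (317899,14790)
n=4: (317899,14790)∘(43,2) = (43·317899+462·2·14790, 43·14790+2·317899) = (27335617,1271768)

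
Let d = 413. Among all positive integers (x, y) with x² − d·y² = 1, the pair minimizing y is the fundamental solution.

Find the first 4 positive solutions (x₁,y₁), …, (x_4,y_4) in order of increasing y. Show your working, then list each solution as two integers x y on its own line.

113399 5580
25718666401 1265532840
5832942102300599 287020317040740
1322899602891852585601 65095633862940217680

√413 → a₀=20, period (3,9,1,4,1,9,3,40); ℓ=8 even so k=7
i=0: a=20 ⇒ p=20, q=1
i=1: a=3 ⇒ p=61, q=3
i=2: a=9 ⇒ p=569, q=28
i=3: a=1 ⇒ p=630, q=31
…
i=6: a=9 ⇒ p=36560, q=1799
i=7: a=3 ⇒ p=113399, q=5580
fundamental: x₁=113399, y₁=5580  (since 12859333201 − 413·31136400 = 1)
(x_2, y_2) = (113399·113399 + 413·5580·5580, 113399·5580 + 5580·113399) = (25718666401, 1265532840)
(x_3, y_3) = (113399·25718666401 + 413·5580·1265532840, 113399·1265532840 + 5580·25718666401) = (5832942102300599, 287020317040740)
(x_4, y_4) = (113399·5832942102300599 + 413·5580·287020317040740, 113399·287020317040740 + 5580·5832942102300599) = (1322899602891852585601, 65095633862940217680)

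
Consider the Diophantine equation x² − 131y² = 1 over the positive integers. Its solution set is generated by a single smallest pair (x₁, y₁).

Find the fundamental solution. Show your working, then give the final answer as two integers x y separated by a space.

10610 927

√131 = [11; 2,4,11,4,2,22, …], period ℓ=6 (even) → k=5
k=0  a_k=11  p_k/q_k = 11/1
…
k=4  a_k=4  p_k/q_k = 4727/413
k=5  a_k=2  p_k/q_k = 10610/927
→ (10610, 927).  Check: 10610²=112572100, 131·927²=112572099, difference 1.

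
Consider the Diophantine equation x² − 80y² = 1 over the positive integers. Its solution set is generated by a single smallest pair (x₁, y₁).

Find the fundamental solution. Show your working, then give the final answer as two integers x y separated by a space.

√80 → a₀=8, period (1,16); ℓ=2 even so k=1
a_0=8:  p_0=8·1+0=8,  q_0=8·0+1=1
a_1=1:  p_1=1·8+1=9,  q_1=1·1+0=1
(x₁, y₁) = (9, 1);  9² − 80·1² = 1 ✓

9 1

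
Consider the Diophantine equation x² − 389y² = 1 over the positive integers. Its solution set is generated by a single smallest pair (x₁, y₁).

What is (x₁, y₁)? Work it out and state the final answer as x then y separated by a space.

√389 = [19; 1,2,1,1,1,1,2,1,38, …], period ℓ=9 (odd) → k=17
k=0  a_k=19  p_k/q_k = 19/1
k=1  a_k=1  p_k/q_k = 20/1
k=2  a_k=2  p_k/q_k = 59/3
k=3  a_k=1  p_k/q_k = 79/4
…
k=5  a_k=1  p_k/q_k = 217/11
…
k=7  a_k=2  p_k/q_k = 927/47
k=8  a_k=1  p_k/q_k = 1282/65
k=9  a_k=38  p_k/q_k = 49643/2517
k=10  a_k=1  p_k/q_k = 50925/2582
k=11  a_k=2  p_k/q_k = 151493/7681
k=12  a_k=1  p_k/q_k = 202418/10263
k=13  a_k=1  p_k/q_k = 353911/17944
…
k=16  a_k=2  p_k/q_k = 2376809/120509
k=17  a_k=1  p_k/q_k = 3287049/166660
→ (3287049, 166660).  Check: 3287049²=10804691128401, 389·166660²=10804691128400, difference 1.

3287049 166660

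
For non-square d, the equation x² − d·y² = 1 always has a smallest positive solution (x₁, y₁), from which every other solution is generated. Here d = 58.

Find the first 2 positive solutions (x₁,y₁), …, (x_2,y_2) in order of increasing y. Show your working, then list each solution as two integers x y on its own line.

19603 2574
768555217 100916244

[7; 1,1,1,1,1,1,14] for √58; ℓ=7 ⇒ convergent index 13
a_0=7:  p_0=7·1+0=7,  q_0=7·0+1=1
a_1=1:  p_1=1·7+1=8,  q_1=1·1+0=1
…
a_10=1:  p_10=1·2993+1546=4539,  q_10=1·393+203=596
…
a_12=1:  p_12=1·7532+4539=12071,  q_12=1·989+596=1585
a_13=1:  p_13=1·12071+7532=19603,  q_13=1·1585+989=2574
→ (19603, 2574).  Check: 19603²=384277609, 58·2574²=384277608, difference 1.
(19603+2574√58)^2 = 768555217 + 100916244√58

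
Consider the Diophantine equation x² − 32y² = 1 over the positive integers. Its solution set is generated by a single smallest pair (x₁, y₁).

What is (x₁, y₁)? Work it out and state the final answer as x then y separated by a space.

√32 = [5; 1,1,1,10, …], period ℓ=4 (even) → k=3
step 0: (5, 1)  from 5·(1,0) + (0,1)
step 1: (6, 1)  from 1·(5,1) + (1,0)
step 2: (11, 2)  from 1·(6,1) + (5,1)
step 3: (17, 3)  from 1·(11,2) + (6,1)
→ (17, 3).  Check: 17²=289, 32·3²=288, difference 1.

17 3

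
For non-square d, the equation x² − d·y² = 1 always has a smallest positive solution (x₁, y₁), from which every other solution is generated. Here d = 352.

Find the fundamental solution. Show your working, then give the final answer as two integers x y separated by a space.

[18; 1,3,5,9,5,3,1,36] for √352; ℓ=8 ⇒ convergent index 7
k=0  a_k=18  p_k/q_k = 18/1
k=1  a_k=1  p_k/q_k = 19/1
k=2  a_k=3  p_k/q_k = 75/4
…
k=4  a_k=9  p_k/q_k = 3621/193
…
k=6  a_k=3  p_k/q_k = 59118/3151
k=7  a_k=1  p_k/q_k = 77617/4137
(x₁, y₁) = (77617, 4137);  77617² − 352·4137² = 1 ✓

77617 4137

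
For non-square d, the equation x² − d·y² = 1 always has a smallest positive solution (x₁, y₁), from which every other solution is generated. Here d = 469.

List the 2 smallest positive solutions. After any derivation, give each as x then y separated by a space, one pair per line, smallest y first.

√469 = [21; 1,1,1,10,6,10,1,1,1,42, …], period ℓ=10 (even) → k=9
a_0=21:  p_0=21·1+0=21,  q_0=21·0+1=1
a_1=1:  p_1=1·21+1=22,  q_1=1·1+0=1
a_2=1:  p_2=1·22+21=43,  q_2=1·1+1=2
a_3=1:  p_3=1·43+22=65,  q_3=1·2+1=3
…
a_5=6:  p_5=6·693+65=4223,  q_5=6·32+3=195
a_6=10:  p_6=10·4223+693=42923,  q_6=10·195+32=1982
a_7=1:  p_7=1·42923+4223=47146,  q_7=1·1982+195=2177
a_8=1:  p_8=1·47146+42923=90069,  q_8=1·2177+1982=4159
a_9=1:  p_9=1·90069+47146=137215,  q_9=1·4159+2177=6336
fundamental: x₁=137215, y₁=6336  (since 18827956225 − 469·40144896 = 1)
(137215+6336√469)^2 = 37655912449 + 1738788480√469

137215 6336
37655912449 1738788480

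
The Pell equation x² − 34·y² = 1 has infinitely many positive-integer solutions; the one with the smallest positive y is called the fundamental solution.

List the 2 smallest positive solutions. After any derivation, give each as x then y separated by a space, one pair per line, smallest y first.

35 6
2449 420

d=34: √d = [5; 1,4,1,10] (ℓ=4, even), read p_3/q_3
k=0  a_k=5  p_k/q_k = 5/1
k=1  a_k=1  p_k/q_k = 6/1
k=2  a_k=4  p_k/q_k = 29/5
k=3  a_k=1  p_k/q_k = 35/6
(x₁, y₁) = (35, 6);  35² − 34·6² = 1 ✓
k=2:  x_2 = 35·35+34·6·6 = 2449,  y_2 = 35·6+6·35 = 420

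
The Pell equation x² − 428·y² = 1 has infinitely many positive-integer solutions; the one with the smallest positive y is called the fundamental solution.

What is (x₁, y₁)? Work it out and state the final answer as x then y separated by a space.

1850887 89466

√428 = [20; 1,2,4,1,5,10,5,1,4,2,1,40, …], period ℓ=12 (even) → k=11
step 0: (20, 1)  from 20·(1,0) + (0,1)
step 1: (21, 1)  from 1·(20,1) + (1,0)
…
step 4: (331, 16)  from 1·(269,13) + (62,3)
…
step 6: (19571, 946)  from 10·(1924,93) + (331,16)
…
step 10: (1273708, 61567)  from 2·(577179,27899) + (119350,5769)
step 11: (1850887, 89466)  from 1·(1273708,61567) + (577179,27899)
fundamental: x₁=1850887, y₁=89466  (since 3425782686769 − 428·8004165156 = 1)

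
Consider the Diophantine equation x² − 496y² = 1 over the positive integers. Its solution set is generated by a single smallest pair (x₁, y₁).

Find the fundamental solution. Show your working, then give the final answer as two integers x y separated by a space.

√496 = [22; 3,1,2,4,1,…,1,3,44, …], period ℓ=16 (even) → k=15
i=0: a=22 ⇒ p=22, q=1
…
i=6: a=1 ⇒ p=2383, q=107
…
i=10: a=1 ⇒ p=49709, q=2232
…
i=13: a=2 ⇒ p=863293, q=38763
i=14: a=1 ⇒ p=1252502, q=56239
i=15: a=3 ⇒ p=4620799, q=207480
fundamental: x₁=4620799, y₁=207480  (since 21351783398401 − 496·43047950400 = 1)

4620799 207480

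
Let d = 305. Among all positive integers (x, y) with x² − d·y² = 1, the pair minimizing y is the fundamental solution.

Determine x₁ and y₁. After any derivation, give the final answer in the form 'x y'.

489 28

[17; 2,6,2,34] for √305; ℓ=4 ⇒ convergent index 3
step 0: (17, 1)  from 17·(1,0) + (0,1)
…
step 2: (227, 13)  from 6·(35,2) + (17,1)
step 3: (489, 28)  from 2·(227,13) + (35,2)
(x₁, y₁) = (489, 28);  489² − 305·28² = 1 ✓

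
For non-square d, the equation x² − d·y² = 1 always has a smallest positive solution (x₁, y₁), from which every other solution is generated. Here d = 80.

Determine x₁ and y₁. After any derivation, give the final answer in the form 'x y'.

9 1

√80 → a₀=8, period (1,16); ℓ=2 even so k=1
step 0: (8, 1)  from 8·(1,0) + (0,1)
step 1: (9, 1)  from 1·(8,1) + (1,0)
(x₁, y₁) = (9, 1);  9² − 80·1² = 1 ✓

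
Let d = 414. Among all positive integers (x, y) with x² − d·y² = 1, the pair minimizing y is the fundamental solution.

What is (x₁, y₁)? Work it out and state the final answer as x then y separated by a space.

[20; 2,1,7,2,7,1,2,40] for √414; ℓ=8 ⇒ convergent index 7
step 0: (20, 1)  from 20·(1,0) + (0,1)
…
step 2: (61, 3)  from 1·(41,2) + (20,1)
step 3: (468, 23)  from 7·(61,3) + (41,2)
…
step 5: (7447, 366)  from 7·(997,49) + (468,23)
step 6: (8444, 415)  from 1·(7447,366) + (997,49)
step 7: (24335, 1196)  from 2·(8444,415) + (7447,366)
fundamental: x₁=24335, y₁=1196  (since 592192225 − 414·1430416 = 1)

24335 1196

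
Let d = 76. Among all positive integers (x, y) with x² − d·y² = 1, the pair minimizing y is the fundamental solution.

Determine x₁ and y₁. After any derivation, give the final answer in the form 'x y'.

[8; 1,2,1,1,5,4,5,1,1,2,1,16] for √76; ℓ=12 ⇒ convergent index 11
i=0: a=8 ⇒ p=8, q=1
…
i=2: a=2 ⇒ p=26, q=3
…
i=5: a=5 ⇒ p=340, q=39
i=6: a=4 ⇒ p=1421, q=163
i=7: a=5 ⇒ p=7445, q=854
…
i=9: a=1 ⇒ p=16311, q=1871
i=10: a=2 ⇒ p=41488, q=4759
i=11: a=1 ⇒ p=57799, q=6630
→ (57799, 6630).  Check: 57799²=3340724401, 76·6630²=3340724400, difference 1.

57799 6630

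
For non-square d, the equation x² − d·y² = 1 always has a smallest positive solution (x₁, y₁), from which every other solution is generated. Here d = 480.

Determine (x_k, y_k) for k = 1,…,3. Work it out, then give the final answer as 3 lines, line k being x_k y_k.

√480 = [21; 1,9,1,42, …], period ℓ=4 (even) → k=3
i=0: a=21 ⇒ p=21, q=1
i=1: a=1 ⇒ p=22, q=1
i=2: a=9 ⇒ p=219, q=10
i=3: a=1 ⇒ p=241, q=11
(x₁, y₁) = (241, 11);  241² − 480·11² = 1 ✓
(241+11√480)^2 = 116161 + 5302√480
(241+11√480)^3 = 55989361 + 2555553√480

241 11
116161 5302
55989361 2555553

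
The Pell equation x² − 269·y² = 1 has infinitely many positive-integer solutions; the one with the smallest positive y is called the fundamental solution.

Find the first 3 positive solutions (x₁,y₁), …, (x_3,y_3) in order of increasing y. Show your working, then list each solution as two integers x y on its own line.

13449 820
361751201 22056360
9730383791049 593271970460

[16; 2,2,32] for √269; ℓ=3 ⇒ convergent index 5
k=0  a_k=16  p_k/q_k = 16/1
k=1  a_k=2  p_k/q_k = 33/2
…
k=4  a_k=2  p_k/q_k = 5396/329
k=5  a_k=2  p_k/q_k = 13449/820
fundamental: x₁=13449, y₁=820  (since 180875601 − 269·672400 = 1)
(13449+820√269)^2 = 361751201 + 22056360√269
(13449+820√269)^3 = 9730383791049 + 593271970460√269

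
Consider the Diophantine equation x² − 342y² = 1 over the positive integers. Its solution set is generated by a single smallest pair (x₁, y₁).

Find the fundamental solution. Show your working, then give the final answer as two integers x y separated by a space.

√342 → a₀=18, period (2,36); ℓ=2 even so k=1
a_0=18:  p_0=18·1+0=18,  q_0=18·0+1=1
a_1=2:  p_1=2·18+1=37,  q_1=2·1+0=2
→ (37, 2).  Check: 37²=1369, 342·2²=1368, difference 1.

37 2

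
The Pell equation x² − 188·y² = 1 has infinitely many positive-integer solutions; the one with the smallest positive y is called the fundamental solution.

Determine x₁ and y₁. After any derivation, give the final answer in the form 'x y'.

[13; 1,2,2,6,2,2,1,26] for √188; ℓ=8 ⇒ convergent index 7
step 0: (13, 1)  from 13·(1,0) + (0,1)
step 1: (14, 1)  from 1·(13,1) + (1,0)
…
step 3: (96, 7)  from 2·(41,3) + (14,1)
…
step 5: (1330, 97)  from 2·(617,45) + (96,7)
step 6: (3277, 239)  from 2·(1330,97) + (617,45)
step 7: (4607, 336)  from 1·(3277,239) + (1330,97)
fundamental: x₁=4607, y₁=336  (since 21224449 − 188·112896 = 1)

4607 336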